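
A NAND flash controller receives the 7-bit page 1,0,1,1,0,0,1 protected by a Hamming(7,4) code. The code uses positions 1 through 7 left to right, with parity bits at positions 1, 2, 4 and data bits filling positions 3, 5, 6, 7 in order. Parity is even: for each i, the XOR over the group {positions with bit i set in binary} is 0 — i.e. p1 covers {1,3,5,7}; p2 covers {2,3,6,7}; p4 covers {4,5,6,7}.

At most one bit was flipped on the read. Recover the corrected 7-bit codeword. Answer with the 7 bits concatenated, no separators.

0011001

s1 (pos 1,3,5,7): 1⊕1⊕0⊕1 = 1
s2 (pos 2,3,6,7): 0⊕1⊕0⊕1 = 0
s4 (pos 4,5,6,7): 1⊕0⊕0⊕1 = 0
Syndrome s4…s1 = 001 → error at position 1.
Flip position 1: 1011001 → 0011001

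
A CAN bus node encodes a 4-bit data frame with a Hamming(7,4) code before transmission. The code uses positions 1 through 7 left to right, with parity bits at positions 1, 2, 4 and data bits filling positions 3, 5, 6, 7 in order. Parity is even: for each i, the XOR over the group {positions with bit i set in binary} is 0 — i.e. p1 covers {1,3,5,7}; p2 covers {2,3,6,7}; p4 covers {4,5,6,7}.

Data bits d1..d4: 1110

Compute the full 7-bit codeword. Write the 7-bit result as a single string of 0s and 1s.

Place data at non-parity positions: p1 p2 1 p4 1 1 0
p1 (pos 1,3,5,7): XOR of data positions = 1⊕1⊕0 = 0
p2 (pos 2,3,6,7): XOR of data positions = 1⊕1⊕0 = 0
p4 (pos 4,5,6,7): XOR of data positions = 1⊕1⊕0 = 0
Codeword: 0010110

0010110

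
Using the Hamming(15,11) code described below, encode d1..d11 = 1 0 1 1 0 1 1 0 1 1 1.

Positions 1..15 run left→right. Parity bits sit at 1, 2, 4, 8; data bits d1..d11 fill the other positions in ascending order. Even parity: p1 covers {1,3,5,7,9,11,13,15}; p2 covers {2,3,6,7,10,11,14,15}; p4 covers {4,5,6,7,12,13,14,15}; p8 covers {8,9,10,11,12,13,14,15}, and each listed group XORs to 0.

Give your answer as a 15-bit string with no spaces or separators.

111101110110111

Place data at non-parity positions: p1 p2 1 p4 0 1 1 p8 0 1 1 0 1 1 1
p1 (pos 1,3,5,7,9,11,13,15): XOR of data positions = 1⊕0⊕1⊕0⊕1⊕1⊕1 = 1
p2 (pos 2,3,6,7,10,11,14,15): XOR of data positions = 1⊕1⊕1⊕1⊕1⊕1⊕1 = 1
p4 (pos 4,5,6,7,12,13,14,15): XOR of data positions = 0⊕1⊕1⊕0⊕1⊕1⊕1 = 1
p8 (pos 8,9,10,11,12,13,14,15): XOR of data positions = 0⊕1⊕1⊕0⊕1⊕1⊕1 = 1
Codeword: 111101110110111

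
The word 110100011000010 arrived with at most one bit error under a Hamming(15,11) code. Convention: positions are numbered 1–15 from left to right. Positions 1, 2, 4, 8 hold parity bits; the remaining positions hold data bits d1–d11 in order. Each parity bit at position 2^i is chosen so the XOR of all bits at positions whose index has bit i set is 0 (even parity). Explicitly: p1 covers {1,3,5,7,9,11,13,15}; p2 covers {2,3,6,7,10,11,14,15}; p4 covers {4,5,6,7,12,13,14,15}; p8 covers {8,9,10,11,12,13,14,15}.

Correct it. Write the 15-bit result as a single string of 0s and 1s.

110100001000010

s1 (pos 1,3,5,7,9,11,13,15): 1⊕0⊕0⊕0⊕1⊕0⊕0⊕0 = 0
s2 (pos 2,3,6,7,10,11,14,15): 1⊕0⊕0⊕0⊕0⊕0⊕1⊕0 = 0
s4 (pos 4,5,6,7,12,13,14,15): 1⊕0⊕0⊕0⊕0⊕0⊕1⊕0 = 0
s8 (pos 8,9,10,11,12,13,14,15): 1⊕1⊕0⊕0⊕0⊕0⊕1⊕0 = 1
Syndrome s8…s1 = 1000 → error at position 8.
Flip position 8: 110100011000010 → 110100001000010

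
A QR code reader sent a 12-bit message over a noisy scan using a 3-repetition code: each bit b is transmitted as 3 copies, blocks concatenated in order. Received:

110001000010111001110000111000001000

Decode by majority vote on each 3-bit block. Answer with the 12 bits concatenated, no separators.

100010101000

Block 1 (110): 2 ones → 1
Block 2 (001): 1 one → 0
Block 3 (000): 0 ones → 0
Block 4 (010): 1 one → 0
Block 5 (111): 3 ones → 1
Block 6 (001): 1 one → 0
Block 7 (110): 2 ones → 1
Block 8 (000): 0 ones → 0
Block 9 (111): 3 ones → 1
Block 10 (000): 0 ones → 0
Block 11 (001): 1 one → 0
Block 12 (000): 0 ones → 0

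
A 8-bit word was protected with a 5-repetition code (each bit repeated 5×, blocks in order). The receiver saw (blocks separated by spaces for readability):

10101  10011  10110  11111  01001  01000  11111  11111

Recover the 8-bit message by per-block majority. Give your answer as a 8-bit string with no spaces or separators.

11110011

Block 1 (10101): 3 ones → 1
Block 2 (10011): 3 ones → 1
Block 3 (10110): 3 ones → 1
Block 4 (11111): 5 ones → 1
Block 5 (01001): 2 ones → 0
Block 6 (01000): 1 one → 0
Block 7 (11111): 5 ones → 1
Block 8 (11111): 5 ones → 1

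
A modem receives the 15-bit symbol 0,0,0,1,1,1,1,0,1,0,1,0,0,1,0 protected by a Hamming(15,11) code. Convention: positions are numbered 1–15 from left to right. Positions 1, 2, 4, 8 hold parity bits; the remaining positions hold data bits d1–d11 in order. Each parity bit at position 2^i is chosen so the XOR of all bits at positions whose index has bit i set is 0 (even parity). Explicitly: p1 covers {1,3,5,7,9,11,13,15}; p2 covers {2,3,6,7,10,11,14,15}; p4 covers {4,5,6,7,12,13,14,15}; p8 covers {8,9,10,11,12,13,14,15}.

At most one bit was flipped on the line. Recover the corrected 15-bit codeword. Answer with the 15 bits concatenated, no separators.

000111101011010

s1 (pos 1,3,5,7,9,11,13,15): 0⊕0⊕1⊕1⊕1⊕1⊕0⊕0 = 0
s2 (pos 2,3,6,7,10,11,14,15): 0⊕0⊕1⊕1⊕0⊕1⊕1⊕0 = 0
s4 (pos 4,5,6,7,12,13,14,15): 1⊕1⊕1⊕1⊕0⊕0⊕1⊕0 = 1
s8 (pos 8,9,10,11,12,13,14,15): 0⊕1⊕0⊕1⊕0⊕0⊕1⊕0 = 1
Syndrome s8…s1 = 1100 → error at position 12.
Flip position 12: 000111101010010 → 000111101011010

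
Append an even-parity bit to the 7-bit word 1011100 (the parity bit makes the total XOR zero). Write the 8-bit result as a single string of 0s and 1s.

10111000

XOR of the 7 data bits: 1⊕0⊕1⊕1⊕1⊕0⊕0 = 0
Parity bit = 0 (so all 8 bits XOR to 0).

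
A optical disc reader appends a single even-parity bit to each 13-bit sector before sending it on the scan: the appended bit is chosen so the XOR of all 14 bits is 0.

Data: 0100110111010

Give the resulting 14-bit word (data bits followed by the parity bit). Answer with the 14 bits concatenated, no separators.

XOR of the 13 data bits: 0⊕1⊕0⊕0⊕1⊕1⊕0⊕1⊕1⊕1⊕0⊕1⊕0 = 1
Parity bit = 1 (so all 14 bits XOR to 0).

01001101110101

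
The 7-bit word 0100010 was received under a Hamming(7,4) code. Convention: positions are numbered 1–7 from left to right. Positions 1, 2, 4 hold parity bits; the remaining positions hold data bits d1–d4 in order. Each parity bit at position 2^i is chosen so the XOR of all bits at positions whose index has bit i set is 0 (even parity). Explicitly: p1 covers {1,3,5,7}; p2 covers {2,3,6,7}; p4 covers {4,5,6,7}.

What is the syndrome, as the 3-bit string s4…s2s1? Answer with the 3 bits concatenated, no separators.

s1 (pos 1,3,5,7): 0⊕0⊕0⊕0 = 0
s2 (pos 2,3,6,7): 1⊕0⊕1⊕0 = 0
s4 (pos 4,5,6,7): 0⊕0⊕1⊕0 = 1
Syndrome s4…s1 = 100 → error at position 4.

100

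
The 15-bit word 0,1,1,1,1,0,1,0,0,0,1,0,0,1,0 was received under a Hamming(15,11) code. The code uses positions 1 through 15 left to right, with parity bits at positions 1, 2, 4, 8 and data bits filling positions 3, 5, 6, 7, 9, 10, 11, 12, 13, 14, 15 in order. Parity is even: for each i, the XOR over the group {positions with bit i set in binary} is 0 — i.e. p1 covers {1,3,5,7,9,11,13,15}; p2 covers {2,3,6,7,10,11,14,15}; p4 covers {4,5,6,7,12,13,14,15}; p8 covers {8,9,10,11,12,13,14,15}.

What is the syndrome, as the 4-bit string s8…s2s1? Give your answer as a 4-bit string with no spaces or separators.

0010

s1 (pos 1,3,5,7,9,11,13,15): 0⊕1⊕1⊕1⊕0⊕1⊕0⊕0 = 0
s2 (pos 2,3,6,7,10,11,14,15): 1⊕1⊕0⊕1⊕0⊕1⊕1⊕0 = 1
s4 (pos 4,5,6,7,12,13,14,15): 1⊕1⊕0⊕1⊕0⊕0⊕1⊕0 = 0
s8 (pos 8,9,10,11,12,13,14,15): 0⊕0⊕0⊕1⊕0⊕0⊕1⊕0 = 0
Syndrome s8…s1 = 0010 → error at position 2.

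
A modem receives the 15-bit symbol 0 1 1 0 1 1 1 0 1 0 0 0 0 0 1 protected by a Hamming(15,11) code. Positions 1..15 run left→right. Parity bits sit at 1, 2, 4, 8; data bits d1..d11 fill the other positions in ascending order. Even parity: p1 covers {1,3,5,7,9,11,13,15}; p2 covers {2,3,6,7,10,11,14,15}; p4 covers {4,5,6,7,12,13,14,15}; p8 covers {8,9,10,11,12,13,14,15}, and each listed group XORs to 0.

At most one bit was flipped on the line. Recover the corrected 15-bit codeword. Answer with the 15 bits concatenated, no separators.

s1 (pos 1,3,5,7,9,11,13,15): 0⊕1⊕1⊕1⊕1⊕0⊕0⊕1 = 1
s2 (pos 2,3,6,7,10,11,14,15): 1⊕1⊕1⊕1⊕0⊕0⊕0⊕1 = 1
s4 (pos 4,5,6,7,12,13,14,15): 0⊕1⊕1⊕1⊕0⊕0⊕0⊕1 = 0
s8 (pos 8,9,10,11,12,13,14,15): 0⊕1⊕0⊕0⊕0⊕0⊕0⊕1 = 0
Syndrome s8…s1 = 0011 → error at position 3.
Flip position 3: 011011101000001 → 010011101000001

010011101000001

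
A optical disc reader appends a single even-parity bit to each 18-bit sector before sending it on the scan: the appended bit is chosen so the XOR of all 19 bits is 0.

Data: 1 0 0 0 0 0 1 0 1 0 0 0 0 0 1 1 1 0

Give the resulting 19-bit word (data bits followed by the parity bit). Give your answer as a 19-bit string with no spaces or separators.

1000001010000011100

XOR of the 18 data bits: 1⊕0⊕0⊕0⊕0⊕0⊕1⊕0⊕1⊕0⊕0⊕0⊕0⊕0⊕1⊕1⊕1⊕0 = 0
Parity bit = 0 (so all 19 bits XOR to 0).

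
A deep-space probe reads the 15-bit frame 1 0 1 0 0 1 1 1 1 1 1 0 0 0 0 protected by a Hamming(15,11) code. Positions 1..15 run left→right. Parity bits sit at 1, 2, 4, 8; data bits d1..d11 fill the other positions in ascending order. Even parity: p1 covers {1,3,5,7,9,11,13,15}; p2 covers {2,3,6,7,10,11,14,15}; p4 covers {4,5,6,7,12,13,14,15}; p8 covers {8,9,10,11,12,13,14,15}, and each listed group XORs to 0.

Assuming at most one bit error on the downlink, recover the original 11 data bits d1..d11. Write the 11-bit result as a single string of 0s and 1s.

00111110000

s1 (pos 1,3,5,7,9,11,13,15): 1⊕1⊕0⊕1⊕1⊕1⊕0⊕0 = 1
s2 (pos 2,3,6,7,10,11,14,15): 0⊕1⊕1⊕1⊕1⊕1⊕0⊕0 = 1
s4 (pos 4,5,6,7,12,13,14,15): 0⊕0⊕1⊕1⊕0⊕0⊕0⊕0 = 0
s8 (pos 8,9,10,11,12,13,14,15): 1⊕1⊕1⊕1⊕0⊕0⊕0⊕0 = 0
Syndrome s8…s1 = 0011 → error at position 3.
Flip position 3: 101001111110000 → 100001111110000
Read data bits from positions 3,5,6,7,9,10,11,12,13,14,15: 00111110000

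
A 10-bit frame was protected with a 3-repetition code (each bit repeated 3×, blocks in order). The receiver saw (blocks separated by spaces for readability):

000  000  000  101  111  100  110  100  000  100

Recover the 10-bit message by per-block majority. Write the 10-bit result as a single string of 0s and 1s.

Block 1 (000): 0 ones → 0
Block 2 (000): 0 ones → 0
Block 3 (000): 0 ones → 0
Block 4 (101): 2 ones → 1
Block 5 (111): 3 ones → 1
Block 6 (100): 1 one → 0
Block 7 (110): 2 ones → 1
Block 8 (100): 1 one → 0
Block 9 (000): 0 ones → 0
Block 10 (100): 1 one → 0

0001101000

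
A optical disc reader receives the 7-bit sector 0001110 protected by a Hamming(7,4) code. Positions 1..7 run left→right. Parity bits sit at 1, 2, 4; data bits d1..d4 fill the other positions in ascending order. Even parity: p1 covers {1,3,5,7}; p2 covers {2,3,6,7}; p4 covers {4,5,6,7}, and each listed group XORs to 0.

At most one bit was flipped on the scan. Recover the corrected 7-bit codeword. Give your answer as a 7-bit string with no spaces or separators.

s1 (pos 1,3,5,7): 0⊕0⊕1⊕0 = 1
s2 (pos 2,3,6,7): 0⊕0⊕1⊕0 = 1
s4 (pos 4,5,6,7): 1⊕1⊕1⊕0 = 1
Syndrome s4…s1 = 111 → error at position 7.
Flip position 7: 0001110 → 0001111

0001111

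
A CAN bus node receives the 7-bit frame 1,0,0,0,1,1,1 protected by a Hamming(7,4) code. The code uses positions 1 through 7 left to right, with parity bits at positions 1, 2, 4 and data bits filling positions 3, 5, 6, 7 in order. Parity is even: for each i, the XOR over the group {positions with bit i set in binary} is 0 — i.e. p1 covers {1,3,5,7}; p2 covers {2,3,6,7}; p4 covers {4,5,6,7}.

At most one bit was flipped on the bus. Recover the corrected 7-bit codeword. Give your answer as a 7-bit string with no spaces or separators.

s1 (pos 1,3,5,7): 1⊕0⊕1⊕1 = 1
s2 (pos 2,3,6,7): 0⊕0⊕1⊕1 = 0
s4 (pos 4,5,6,7): 0⊕1⊕1⊕1 = 1
Syndrome s4…s1 = 101 → error at position 5.
Flip position 5: 1000111 → 1000011

1000011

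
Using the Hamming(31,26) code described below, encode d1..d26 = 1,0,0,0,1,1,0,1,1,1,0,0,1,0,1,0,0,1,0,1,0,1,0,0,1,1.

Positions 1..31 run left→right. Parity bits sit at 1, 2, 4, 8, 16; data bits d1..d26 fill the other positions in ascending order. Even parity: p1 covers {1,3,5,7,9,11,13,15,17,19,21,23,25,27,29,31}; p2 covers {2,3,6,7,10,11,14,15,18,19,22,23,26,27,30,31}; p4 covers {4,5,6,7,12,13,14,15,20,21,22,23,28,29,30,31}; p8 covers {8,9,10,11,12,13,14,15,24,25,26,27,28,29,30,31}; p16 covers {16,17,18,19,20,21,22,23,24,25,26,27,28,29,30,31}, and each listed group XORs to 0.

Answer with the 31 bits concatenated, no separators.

Place data at non-parity positions: p1 p2 1 p4 0 0 0 p8 1 1 0 1 1 1 0 p16 0 1 0 1 0 0 1 0 1 0 1 0 0 1 1
p1 (pos 1,3,5,7,9,11,13,15,17,19,21,23,25,27,29,31): XOR of data positions = 1⊕0⊕0⊕1⊕0⊕1⊕0⊕0⊕0⊕0⊕1⊕1⊕1⊕0⊕1 = 1
p2 (pos 2,3,6,7,10,11,14,15,18,19,22,23,26,27,30,31): XOR of data positions = 1⊕0⊕0⊕1⊕0⊕1⊕0⊕1⊕0⊕0⊕1⊕0⊕1⊕1⊕1 = 0
p4 (pos 4,5,6,7,12,13,14,15,20,21,22,23,28,29,30,31): XOR of data positions = 0⊕0⊕0⊕1⊕1⊕1⊕0⊕1⊕0⊕0⊕1⊕0⊕0⊕1⊕1 = 1
p8 (pos 8,9,10,11,12,13,14,15,24,25,26,27,28,29,30,31): XOR of data positions = 1⊕1⊕0⊕1⊕1⊕1⊕0⊕0⊕1⊕0⊕1⊕0⊕0⊕1⊕1 = 1
p16 (pos 16,17,18,19,20,21,22,23,24,25,26,27,28,29,30,31): XOR of data positions = 0⊕1⊕0⊕1⊕0⊕0⊕1⊕0⊕1⊕0⊕1⊕0⊕0⊕1⊕1 = 1
Codeword: 1011000111011101010100101010011

1011000111011101010100101010011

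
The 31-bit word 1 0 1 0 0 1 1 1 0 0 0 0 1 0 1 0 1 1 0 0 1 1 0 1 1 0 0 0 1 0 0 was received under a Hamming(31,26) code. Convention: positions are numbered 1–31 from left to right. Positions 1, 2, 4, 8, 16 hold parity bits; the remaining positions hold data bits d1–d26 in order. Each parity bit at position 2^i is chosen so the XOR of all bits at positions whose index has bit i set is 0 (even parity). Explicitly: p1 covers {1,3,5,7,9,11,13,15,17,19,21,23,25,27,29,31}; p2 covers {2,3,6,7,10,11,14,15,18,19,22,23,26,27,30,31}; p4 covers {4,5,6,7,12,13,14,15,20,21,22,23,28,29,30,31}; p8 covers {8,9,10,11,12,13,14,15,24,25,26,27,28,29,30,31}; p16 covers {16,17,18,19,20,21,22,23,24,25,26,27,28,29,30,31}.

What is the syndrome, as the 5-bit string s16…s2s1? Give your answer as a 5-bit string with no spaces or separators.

s1 (pos 1,3,5,7,9,11,13,15,17,19,21,23,25,27,29,31): 1⊕1⊕0⊕1⊕0⊕0⊕1⊕1⊕1⊕0⊕1⊕0⊕1⊕0⊕1⊕0 = 1
s2 (pos 2,3,6,7,10,11,14,15,18,19,22,23,26,27,30,31): 0⊕1⊕1⊕1⊕0⊕0⊕0⊕1⊕1⊕0⊕1⊕0⊕0⊕0⊕0⊕0 = 0
s4 (pos 4,5,6,7,12,13,14,15,20,21,22,23,28,29,30,31): 0⊕0⊕1⊕1⊕0⊕1⊕0⊕1⊕0⊕1⊕1⊕0⊕0⊕1⊕0⊕0 = 1
s8 (pos 8,9,10,11,12,13,14,15,24,25,26,27,28,29,30,31): 1⊕0⊕0⊕0⊕0⊕1⊕0⊕1⊕1⊕1⊕0⊕0⊕0⊕1⊕0⊕0 = 0
s16 (pos 16,17,18,19,20,21,22,23,24,25,26,27,28,29,30,31): 0⊕1⊕1⊕0⊕0⊕1⊕1⊕0⊕1⊕1⊕0⊕0⊕0⊕1⊕0⊕0 = 1
Syndrome s16…s1 = 10101 → error at position 21.

10101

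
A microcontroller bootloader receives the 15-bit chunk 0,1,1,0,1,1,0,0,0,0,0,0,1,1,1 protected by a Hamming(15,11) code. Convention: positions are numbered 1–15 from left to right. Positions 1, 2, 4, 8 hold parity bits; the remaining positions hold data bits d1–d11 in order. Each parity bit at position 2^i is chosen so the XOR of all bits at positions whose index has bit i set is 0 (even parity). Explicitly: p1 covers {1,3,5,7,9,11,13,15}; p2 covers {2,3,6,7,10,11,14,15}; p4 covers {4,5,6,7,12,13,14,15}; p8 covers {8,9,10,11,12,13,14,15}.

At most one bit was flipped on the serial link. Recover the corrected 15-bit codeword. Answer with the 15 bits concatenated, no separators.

s1 (pos 1,3,5,7,9,11,13,15): 0⊕1⊕1⊕0⊕0⊕0⊕1⊕1 = 0
s2 (pos 2,3,6,7,10,11,14,15): 1⊕1⊕1⊕0⊕0⊕0⊕1⊕1 = 1
s4 (pos 4,5,6,7,12,13,14,15): 0⊕1⊕1⊕0⊕0⊕1⊕1⊕1 = 1
s8 (pos 8,9,10,11,12,13,14,15): 0⊕0⊕0⊕0⊕0⊕1⊕1⊕1 = 1
Syndrome s8…s1 = 1110 → error at position 14.
Flip position 14: 011011000000111 → 011011000000101

011011000000101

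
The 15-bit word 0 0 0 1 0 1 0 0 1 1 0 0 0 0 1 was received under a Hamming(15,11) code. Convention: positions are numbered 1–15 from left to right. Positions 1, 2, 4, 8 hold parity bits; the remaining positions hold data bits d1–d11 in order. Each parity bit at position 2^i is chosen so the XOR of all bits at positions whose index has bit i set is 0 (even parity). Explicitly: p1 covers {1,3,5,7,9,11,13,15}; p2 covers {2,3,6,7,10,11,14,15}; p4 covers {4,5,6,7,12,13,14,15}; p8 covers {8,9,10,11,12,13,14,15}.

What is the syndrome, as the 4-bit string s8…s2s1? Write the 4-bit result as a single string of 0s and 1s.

1110

s1 (pos 1,3,5,7,9,11,13,15): 0⊕0⊕0⊕0⊕1⊕0⊕0⊕1 = 0
s2 (pos 2,3,6,7,10,11,14,15): 0⊕0⊕1⊕0⊕1⊕0⊕0⊕1 = 1
s4 (pos 4,5,6,7,12,13,14,15): 1⊕0⊕1⊕0⊕0⊕0⊕0⊕1 = 1
s8 (pos 8,9,10,11,12,13,14,15): 0⊕1⊕1⊕0⊕0⊕0⊕0⊕1 = 1
Syndrome s8…s1 = 1110 → error at position 14.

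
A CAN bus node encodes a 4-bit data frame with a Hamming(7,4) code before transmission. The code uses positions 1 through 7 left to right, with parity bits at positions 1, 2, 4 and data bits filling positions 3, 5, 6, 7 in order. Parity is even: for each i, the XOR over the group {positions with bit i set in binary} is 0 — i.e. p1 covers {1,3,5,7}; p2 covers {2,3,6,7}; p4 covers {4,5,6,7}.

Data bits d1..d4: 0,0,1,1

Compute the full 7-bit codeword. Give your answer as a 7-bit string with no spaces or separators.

Place data at non-parity positions: p1 p2 0 p4 0 1 1
p1 (pos 1,3,5,7): XOR of data positions = 0⊕0⊕1 = 1
p2 (pos 2,3,6,7): XOR of data positions = 0⊕1⊕1 = 0
p4 (pos 4,5,6,7): XOR of data positions = 0⊕1⊕1 = 0
Codeword: 1000011

1000011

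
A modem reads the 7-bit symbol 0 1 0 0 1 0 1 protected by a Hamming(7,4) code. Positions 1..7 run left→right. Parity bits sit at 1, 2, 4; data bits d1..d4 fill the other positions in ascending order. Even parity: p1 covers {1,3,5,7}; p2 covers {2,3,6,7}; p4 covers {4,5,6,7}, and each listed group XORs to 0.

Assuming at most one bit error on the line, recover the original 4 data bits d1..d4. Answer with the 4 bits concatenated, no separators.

s1 (pos 1,3,5,7): 0⊕0⊕1⊕1 = 0
s2 (pos 2,3,6,7): 1⊕0⊕0⊕1 = 0
s4 (pos 4,5,6,7): 0⊕1⊕0⊕1 = 0
Syndrome s4…s1 = 000 → no error.
Read data bits from positions 3,5,6,7: 0101

0101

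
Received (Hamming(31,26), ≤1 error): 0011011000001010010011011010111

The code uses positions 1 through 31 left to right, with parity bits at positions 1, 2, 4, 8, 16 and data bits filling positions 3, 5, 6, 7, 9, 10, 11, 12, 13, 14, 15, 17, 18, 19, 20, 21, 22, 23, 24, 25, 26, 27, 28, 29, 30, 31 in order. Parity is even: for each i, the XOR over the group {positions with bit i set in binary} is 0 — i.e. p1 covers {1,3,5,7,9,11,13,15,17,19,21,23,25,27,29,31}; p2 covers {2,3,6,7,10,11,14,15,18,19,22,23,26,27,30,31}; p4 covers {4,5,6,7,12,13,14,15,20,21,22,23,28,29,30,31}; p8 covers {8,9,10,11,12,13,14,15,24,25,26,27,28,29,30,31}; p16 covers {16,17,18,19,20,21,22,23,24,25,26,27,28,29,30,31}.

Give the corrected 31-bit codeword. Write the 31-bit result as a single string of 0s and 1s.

s1 (pos 1,3,5,7,9,11,13,15,17,19,21,23,25,27,29,31): 0⊕1⊕0⊕1⊕0⊕0⊕1⊕1⊕0⊕0⊕1⊕0⊕1⊕1⊕1⊕1 = 1
s2 (pos 2,3,6,7,10,11,14,15,18,19,22,23,26,27,30,31): 0⊕1⊕1⊕1⊕0⊕0⊕0⊕1⊕1⊕0⊕1⊕0⊕0⊕1⊕1⊕1 = 1
s4 (pos 4,5,6,7,12,13,14,15,20,21,22,23,28,29,30,31): 1⊕0⊕1⊕1⊕0⊕1⊕0⊕1⊕0⊕1⊕1⊕0⊕0⊕1⊕1⊕1 = 0
s8 (pos 8,9,10,11,12,13,14,15,24,25,26,27,28,29,30,31): 0⊕0⊕0⊕0⊕0⊕1⊕0⊕1⊕1⊕1⊕0⊕1⊕0⊕1⊕1⊕1 = 0
s16 (pos 16,17,18,19,20,21,22,23,24,25,26,27,28,29,30,31): 0⊕0⊕1⊕0⊕0⊕1⊕1⊕0⊕1⊕1⊕0⊕1⊕0⊕1⊕1⊕1 = 1
Syndrome s16…s1 = 10011 → error at position 19.
Flip position 19: 0011011000001010010011011010111 → 0011011000001010011011011010111

0011011000001010011011011010111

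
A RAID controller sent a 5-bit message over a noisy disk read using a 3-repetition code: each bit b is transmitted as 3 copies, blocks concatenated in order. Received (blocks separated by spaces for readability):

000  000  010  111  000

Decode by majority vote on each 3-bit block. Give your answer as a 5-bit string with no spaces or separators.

Block 1 (000): 0 ones → 0
Block 2 (000): 0 ones → 0
Block 3 (010): 1 one → 0
Block 4 (111): 3 ones → 1
Block 5 (000): 0 ones → 0

00010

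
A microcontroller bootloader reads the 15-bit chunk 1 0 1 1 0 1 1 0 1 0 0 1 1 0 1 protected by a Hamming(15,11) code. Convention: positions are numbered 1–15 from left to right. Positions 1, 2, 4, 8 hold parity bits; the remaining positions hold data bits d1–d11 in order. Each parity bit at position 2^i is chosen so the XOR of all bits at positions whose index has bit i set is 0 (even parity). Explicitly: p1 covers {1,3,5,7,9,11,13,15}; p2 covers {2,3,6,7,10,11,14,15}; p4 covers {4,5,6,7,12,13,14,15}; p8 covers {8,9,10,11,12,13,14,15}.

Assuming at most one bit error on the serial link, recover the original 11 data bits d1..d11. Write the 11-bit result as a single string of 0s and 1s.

10111001101

s1 (pos 1,3,5,7,9,11,13,15): 1⊕1⊕0⊕1⊕1⊕0⊕1⊕1 = 0
s2 (pos 2,3,6,7,10,11,14,15): 0⊕1⊕1⊕1⊕0⊕0⊕0⊕1 = 0
s4 (pos 4,5,6,7,12,13,14,15): 1⊕0⊕1⊕1⊕1⊕1⊕0⊕1 = 0
s8 (pos 8,9,10,11,12,13,14,15): 0⊕1⊕0⊕0⊕1⊕1⊕0⊕1 = 0
Syndrome s8…s1 = 0000 → no error.
Read data bits from positions 3,5,6,7,9,10,11,12,13,14,15: 10111001101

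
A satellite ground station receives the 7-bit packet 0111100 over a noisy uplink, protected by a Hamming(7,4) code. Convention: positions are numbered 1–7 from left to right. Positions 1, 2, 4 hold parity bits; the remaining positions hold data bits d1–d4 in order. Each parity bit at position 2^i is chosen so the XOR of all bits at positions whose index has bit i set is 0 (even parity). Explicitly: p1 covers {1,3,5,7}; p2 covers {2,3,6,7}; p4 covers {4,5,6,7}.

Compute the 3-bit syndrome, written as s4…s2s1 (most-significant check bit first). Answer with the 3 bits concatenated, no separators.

000

s1 (pos 1,3,5,7): 0⊕1⊕1⊕0 = 0
s2 (pos 2,3,6,7): 1⊕1⊕0⊕0 = 0
s4 (pos 4,5,6,7): 1⊕1⊕0⊕0 = 0
Syndrome s4…s1 = 000 → no error.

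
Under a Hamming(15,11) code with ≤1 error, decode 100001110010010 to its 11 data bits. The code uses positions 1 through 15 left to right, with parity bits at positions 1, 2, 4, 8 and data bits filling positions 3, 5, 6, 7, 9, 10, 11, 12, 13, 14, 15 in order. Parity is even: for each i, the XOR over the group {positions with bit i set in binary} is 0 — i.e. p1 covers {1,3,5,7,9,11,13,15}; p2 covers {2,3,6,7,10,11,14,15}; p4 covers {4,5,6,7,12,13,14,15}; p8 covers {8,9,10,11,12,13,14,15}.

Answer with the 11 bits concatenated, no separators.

00110010110

s1 (pos 1,3,5,7,9,11,13,15): 1⊕0⊕0⊕1⊕0⊕1⊕0⊕0 = 1
s2 (pos 2,3,6,7,10,11,14,15): 0⊕0⊕1⊕1⊕0⊕1⊕1⊕0 = 0
s4 (pos 4,5,6,7,12,13,14,15): 0⊕0⊕1⊕1⊕0⊕0⊕1⊕0 = 1
s8 (pos 8,9,10,11,12,13,14,15): 1⊕0⊕0⊕1⊕0⊕0⊕1⊕0 = 1
Syndrome s8…s1 = 1101 → error at position 13.
Flip position 13: 100001110010010 → 100001110010110
Read data bits from positions 3,5,6,7,9,10,11,12,13,14,15: 00110010110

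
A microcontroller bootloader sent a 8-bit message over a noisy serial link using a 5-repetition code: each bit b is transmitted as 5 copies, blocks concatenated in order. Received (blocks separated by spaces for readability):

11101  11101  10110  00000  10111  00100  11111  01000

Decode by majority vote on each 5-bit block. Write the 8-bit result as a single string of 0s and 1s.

11101010

Block 1 (11101): 4 ones → 1
Block 2 (11101): 4 ones → 1
Block 3 (10110): 3 ones → 1
Block 4 (00000): 0 ones → 0
Block 5 (10111): 4 ones → 1
Block 6 (00100): 1 one → 0
Block 7 (11111): 5 ones → 1
Block 8 (01000): 1 one → 0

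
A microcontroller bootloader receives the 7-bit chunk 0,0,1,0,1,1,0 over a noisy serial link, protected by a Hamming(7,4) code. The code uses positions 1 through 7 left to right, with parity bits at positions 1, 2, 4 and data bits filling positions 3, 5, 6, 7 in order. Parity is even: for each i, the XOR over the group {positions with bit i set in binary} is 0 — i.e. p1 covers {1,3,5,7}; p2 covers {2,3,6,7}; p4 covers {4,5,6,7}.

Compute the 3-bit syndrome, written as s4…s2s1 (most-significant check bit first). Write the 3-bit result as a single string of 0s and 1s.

s1 (pos 1,3,5,7): 0⊕1⊕1⊕0 = 0
s2 (pos 2,3,6,7): 0⊕1⊕1⊕0 = 0
s4 (pos 4,5,6,7): 0⊕1⊕1⊕0 = 0
Syndrome s4…s1 = 000 → no error.

000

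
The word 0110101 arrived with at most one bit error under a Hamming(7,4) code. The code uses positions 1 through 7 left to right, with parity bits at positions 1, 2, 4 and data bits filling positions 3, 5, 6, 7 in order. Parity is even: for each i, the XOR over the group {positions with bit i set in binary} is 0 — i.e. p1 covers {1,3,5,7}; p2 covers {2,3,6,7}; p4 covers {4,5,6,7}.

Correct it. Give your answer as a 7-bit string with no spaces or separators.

s1 (pos 1,3,5,7): 0⊕1⊕1⊕1 = 1
s2 (pos 2,3,6,7): 1⊕1⊕0⊕1 = 1
s4 (pos 4,5,6,7): 0⊕1⊕0⊕1 = 0
Syndrome s4…s1 = 011 → error at position 3.
Flip position 3: 0110101 → 0100101

0100101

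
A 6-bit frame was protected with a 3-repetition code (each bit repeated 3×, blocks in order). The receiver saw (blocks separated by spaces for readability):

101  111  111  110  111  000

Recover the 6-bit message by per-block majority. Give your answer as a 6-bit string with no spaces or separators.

111110

Block 1 (101): 2 ones → 1
Block 2 (111): 3 ones → 1
Block 3 (111): 3 ones → 1
Block 4 (110): 2 ones → 1
Block 5 (111): 3 ones → 1
Block 6 (000): 0 ones → 0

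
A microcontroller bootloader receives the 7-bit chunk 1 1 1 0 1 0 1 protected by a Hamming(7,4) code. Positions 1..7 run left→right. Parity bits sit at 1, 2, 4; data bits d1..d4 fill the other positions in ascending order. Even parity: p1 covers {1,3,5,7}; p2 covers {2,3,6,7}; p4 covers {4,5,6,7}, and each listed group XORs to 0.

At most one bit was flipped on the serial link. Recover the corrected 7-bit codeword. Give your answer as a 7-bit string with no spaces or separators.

1010101

s1 (pos 1,3,5,7): 1⊕1⊕1⊕1 = 0
s2 (pos 2,3,6,7): 1⊕1⊕0⊕1 = 1
s4 (pos 4,5,6,7): 0⊕1⊕0⊕1 = 0
Syndrome s4…s1 = 010 → error at position 2.
Flip position 2: 1110101 → 1010101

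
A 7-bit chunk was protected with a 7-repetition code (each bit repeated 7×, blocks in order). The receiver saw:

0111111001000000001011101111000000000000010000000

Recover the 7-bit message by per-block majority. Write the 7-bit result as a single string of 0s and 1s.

Block 1 (0111111): 6 ones → 1
Block 2 (0010000): 1 one → 0
Block 3 (0000101): 2 ones → 0
Block 4 (1101111): 6 ones → 1
Block 5 (0000000): 0 ones → 0
Block 6 (0000001): 1 one → 0
Block 7 (0000000): 0 ones → 0

1001000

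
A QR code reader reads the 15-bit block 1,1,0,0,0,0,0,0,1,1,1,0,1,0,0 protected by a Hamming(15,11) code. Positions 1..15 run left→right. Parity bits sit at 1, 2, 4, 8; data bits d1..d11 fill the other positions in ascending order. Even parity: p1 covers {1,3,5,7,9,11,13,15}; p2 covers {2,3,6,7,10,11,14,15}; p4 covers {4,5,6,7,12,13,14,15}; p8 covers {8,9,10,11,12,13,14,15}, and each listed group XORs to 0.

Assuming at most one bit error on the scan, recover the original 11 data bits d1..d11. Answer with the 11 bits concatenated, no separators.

s1 (pos 1,3,5,7,9,11,13,15): 1⊕0⊕0⊕0⊕1⊕1⊕1⊕0 = 0
s2 (pos 2,3,6,7,10,11,14,15): 1⊕0⊕0⊕0⊕1⊕1⊕0⊕0 = 1
s4 (pos 4,5,6,7,12,13,14,15): 0⊕0⊕0⊕0⊕0⊕1⊕0⊕0 = 1
s8 (pos 8,9,10,11,12,13,14,15): 0⊕1⊕1⊕1⊕0⊕1⊕0⊕0 = 0
Syndrome s8…s1 = 0110 → error at position 6.
Flip position 6: 110000001110100 → 110001001110100
Read data bits from positions 3,5,6,7,9,10,11,12,13,14,15: 00101110100

00101110100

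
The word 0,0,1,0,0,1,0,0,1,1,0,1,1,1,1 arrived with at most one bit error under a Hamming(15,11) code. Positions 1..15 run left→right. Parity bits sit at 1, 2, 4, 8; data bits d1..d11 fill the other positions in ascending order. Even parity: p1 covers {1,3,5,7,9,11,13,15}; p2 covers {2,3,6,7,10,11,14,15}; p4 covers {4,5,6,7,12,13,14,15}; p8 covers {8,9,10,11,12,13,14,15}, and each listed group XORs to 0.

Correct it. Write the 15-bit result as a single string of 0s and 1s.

001000001101111

s1 (pos 1,3,5,7,9,11,13,15): 0⊕1⊕0⊕0⊕1⊕0⊕1⊕1 = 0
s2 (pos 2,3,6,7,10,11,14,15): 0⊕1⊕1⊕0⊕1⊕0⊕1⊕1 = 1
s4 (pos 4,5,6,7,12,13,14,15): 0⊕0⊕1⊕0⊕1⊕1⊕1⊕1 = 1
s8 (pos 8,9,10,11,12,13,14,15): 0⊕1⊕1⊕0⊕1⊕1⊕1⊕1 = 0
Syndrome s8…s1 = 0110 → error at position 6.
Flip position 6: 001001001101111 → 001000001101111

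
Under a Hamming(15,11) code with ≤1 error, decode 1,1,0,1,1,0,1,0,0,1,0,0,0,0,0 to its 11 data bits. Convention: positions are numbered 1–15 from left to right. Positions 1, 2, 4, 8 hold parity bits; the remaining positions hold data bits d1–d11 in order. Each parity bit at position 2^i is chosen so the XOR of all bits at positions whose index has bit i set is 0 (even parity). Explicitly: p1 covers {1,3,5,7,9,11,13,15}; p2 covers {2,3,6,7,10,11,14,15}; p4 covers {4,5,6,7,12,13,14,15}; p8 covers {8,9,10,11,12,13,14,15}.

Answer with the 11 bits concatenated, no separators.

01010100001

s1 (pos 1,3,5,7,9,11,13,15): 1⊕0⊕1⊕1⊕0⊕0⊕0⊕0 = 1
s2 (pos 2,3,6,7,10,11,14,15): 1⊕0⊕0⊕1⊕1⊕0⊕0⊕0 = 1
s4 (pos 4,5,6,7,12,13,14,15): 1⊕1⊕0⊕1⊕0⊕0⊕0⊕0 = 1
s8 (pos 8,9,10,11,12,13,14,15): 0⊕0⊕1⊕0⊕0⊕0⊕0⊕0 = 1
Syndrome s8…s1 = 1111 → error at position 15.
Flip position 15: 110110100100000 → 110110100100001
Read data bits from positions 3,5,6,7,9,10,11,12,13,14,15: 01010100001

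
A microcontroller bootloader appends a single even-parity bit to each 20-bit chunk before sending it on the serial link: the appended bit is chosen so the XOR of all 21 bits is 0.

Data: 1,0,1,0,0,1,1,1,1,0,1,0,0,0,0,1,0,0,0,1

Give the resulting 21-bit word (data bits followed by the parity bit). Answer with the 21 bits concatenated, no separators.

101001111010000100011

XOR of the 20 data bits: 1⊕0⊕1⊕0⊕0⊕1⊕1⊕1⊕1⊕0⊕1⊕0⊕0⊕0⊕0⊕1⊕0⊕0⊕0⊕1 = 1
Parity bit = 1 (so all 21 bits XOR to 0).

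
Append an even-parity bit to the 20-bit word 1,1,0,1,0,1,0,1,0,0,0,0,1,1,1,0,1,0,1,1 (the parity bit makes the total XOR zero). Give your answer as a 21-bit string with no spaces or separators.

110101010000111010111

XOR of the 20 data bits: 1⊕1⊕0⊕1⊕0⊕1⊕0⊕1⊕0⊕0⊕0⊕0⊕1⊕1⊕1⊕0⊕1⊕0⊕1⊕1 = 1
Parity bit = 1 (so all 21 bits XOR to 0).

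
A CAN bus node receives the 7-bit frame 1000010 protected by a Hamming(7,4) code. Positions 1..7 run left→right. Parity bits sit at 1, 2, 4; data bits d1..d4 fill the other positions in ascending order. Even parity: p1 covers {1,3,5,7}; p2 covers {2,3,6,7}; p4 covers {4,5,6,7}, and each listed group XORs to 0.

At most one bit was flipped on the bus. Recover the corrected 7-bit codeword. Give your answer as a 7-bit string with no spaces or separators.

s1 (pos 1,3,5,7): 1⊕0⊕0⊕0 = 1
s2 (pos 2,3,6,7): 0⊕0⊕1⊕0 = 1
s4 (pos 4,5,6,7): 0⊕0⊕1⊕0 = 1
Syndrome s4…s1 = 111 → error at position 7.
Flip position 7: 1000010 → 1000011

1000011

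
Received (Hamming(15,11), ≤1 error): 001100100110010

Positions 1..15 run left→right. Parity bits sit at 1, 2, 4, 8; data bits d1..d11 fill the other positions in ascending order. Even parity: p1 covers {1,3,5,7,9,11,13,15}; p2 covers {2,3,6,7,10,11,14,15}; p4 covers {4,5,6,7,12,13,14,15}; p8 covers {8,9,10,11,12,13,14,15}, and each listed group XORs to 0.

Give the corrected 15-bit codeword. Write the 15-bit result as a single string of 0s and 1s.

001100100110011

s1 (pos 1,3,5,7,9,11,13,15): 0⊕1⊕0⊕1⊕0⊕1⊕0⊕0 = 1
s2 (pos 2,3,6,7,10,11,14,15): 0⊕1⊕0⊕1⊕1⊕1⊕1⊕0 = 1
s4 (pos 4,5,6,7,12,13,14,15): 1⊕0⊕0⊕1⊕0⊕0⊕1⊕0 = 1
s8 (pos 8,9,10,11,12,13,14,15): 0⊕0⊕1⊕1⊕0⊕0⊕1⊕0 = 1
Syndrome s8…s1 = 1111 → error at position 15.
Flip position 15: 001100100110010 → 001100100110011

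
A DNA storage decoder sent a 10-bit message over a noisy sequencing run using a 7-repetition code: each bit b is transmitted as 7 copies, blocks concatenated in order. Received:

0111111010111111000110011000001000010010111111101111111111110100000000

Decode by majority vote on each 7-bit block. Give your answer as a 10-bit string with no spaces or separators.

Block 1 (0111111): 6 ones → 1
Block 2 (0101111): 5 ones → 1
Block 3 (1100011): 4 ones → 1
Block 4 (0011000): 2 ones → 0
Block 5 (0010000): 1 one → 0
Block 6 (1001011): 4 ones → 1
Block 7 (1111101): 6 ones → 1
Block 8 (1111111): 7 ones → 1
Block 9 (1111010): 5 ones → 1
Block 10 (0000000): 0 ones → 0

1110011110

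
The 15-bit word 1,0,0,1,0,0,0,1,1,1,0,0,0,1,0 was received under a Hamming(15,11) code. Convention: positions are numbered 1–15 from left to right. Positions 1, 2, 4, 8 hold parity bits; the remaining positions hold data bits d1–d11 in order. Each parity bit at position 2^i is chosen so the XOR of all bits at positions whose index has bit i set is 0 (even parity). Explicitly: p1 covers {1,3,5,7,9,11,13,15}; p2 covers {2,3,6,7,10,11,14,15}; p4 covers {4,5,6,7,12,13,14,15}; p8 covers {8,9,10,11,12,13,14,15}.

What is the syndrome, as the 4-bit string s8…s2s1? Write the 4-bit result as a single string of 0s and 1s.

s1 (pos 1,3,5,7,9,11,13,15): 1⊕0⊕0⊕0⊕1⊕0⊕0⊕0 = 0
s2 (pos 2,3,6,7,10,11,14,15): 0⊕0⊕0⊕0⊕1⊕0⊕1⊕0 = 0
s4 (pos 4,5,6,7,12,13,14,15): 1⊕0⊕0⊕0⊕0⊕0⊕1⊕0 = 0
s8 (pos 8,9,10,11,12,13,14,15): 1⊕1⊕1⊕0⊕0⊕0⊕1⊕0 = 0
Syndrome s8…s1 = 0000 → no error.

0000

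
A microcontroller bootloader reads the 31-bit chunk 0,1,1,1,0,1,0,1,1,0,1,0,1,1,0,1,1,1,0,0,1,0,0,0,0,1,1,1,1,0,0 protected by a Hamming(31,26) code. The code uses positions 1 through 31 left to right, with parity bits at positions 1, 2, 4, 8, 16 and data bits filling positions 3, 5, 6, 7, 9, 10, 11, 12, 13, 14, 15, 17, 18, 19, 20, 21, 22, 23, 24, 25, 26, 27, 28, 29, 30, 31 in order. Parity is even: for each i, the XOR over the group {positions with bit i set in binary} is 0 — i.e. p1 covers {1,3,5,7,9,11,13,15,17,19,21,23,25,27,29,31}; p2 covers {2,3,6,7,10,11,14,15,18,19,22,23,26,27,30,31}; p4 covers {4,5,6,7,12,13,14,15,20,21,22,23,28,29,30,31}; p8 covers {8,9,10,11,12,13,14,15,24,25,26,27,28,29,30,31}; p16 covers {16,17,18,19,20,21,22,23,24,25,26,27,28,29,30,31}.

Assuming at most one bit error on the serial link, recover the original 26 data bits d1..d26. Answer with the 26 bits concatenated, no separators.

10101011110110010000111100

s1 (pos 1,3,5,7,9,11,13,15,17,19,21,23,25,27,29,31): 0⊕1⊕0⊕0⊕1⊕1⊕1⊕0⊕1⊕0⊕1⊕0⊕0⊕1⊕1⊕0 = 0
s2 (pos 2,3,6,7,10,11,14,15,18,19,22,23,26,27,30,31): 1⊕1⊕1⊕0⊕0⊕1⊕1⊕0⊕1⊕0⊕0⊕0⊕1⊕1⊕0⊕0 = 0
s4 (pos 4,5,6,7,12,13,14,15,20,21,22,23,28,29,30,31): 1⊕0⊕1⊕0⊕0⊕1⊕1⊕0⊕0⊕1⊕0⊕0⊕1⊕1⊕0⊕0 = 1
s8 (pos 8,9,10,11,12,13,14,15,24,25,26,27,28,29,30,31): 1⊕1⊕0⊕1⊕0⊕1⊕1⊕0⊕0⊕0⊕1⊕1⊕1⊕1⊕0⊕0 = 1
s16 (pos 16,17,18,19,20,21,22,23,24,25,26,27,28,29,30,31): 1⊕1⊕1⊕0⊕0⊕1⊕0⊕0⊕0⊕0⊕1⊕1⊕1⊕1⊕0⊕0 = 0
Syndrome s16…s1 = 01100 → error at position 12.
Flip position 12: 0111010110101101110010000111100 → 0111010110111101110010000111100
Read data bits from positions 3,5,6,7,9,10,11,12,13,14,15,17,18,19,20,21,22,23,24,25,26,27,28,29,30,31: 10101011110110010000111100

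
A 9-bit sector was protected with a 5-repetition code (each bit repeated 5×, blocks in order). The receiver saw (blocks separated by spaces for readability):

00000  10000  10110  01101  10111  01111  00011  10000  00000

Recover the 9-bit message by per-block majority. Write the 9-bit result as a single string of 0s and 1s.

Block 1 (00000): 0 ones → 0
Block 2 (10000): 1 one → 0
Block 3 (10110): 3 ones → 1
Block 4 (01101): 3 ones → 1
Block 5 (10111): 4 ones → 1
Block 6 (01111): 4 ones → 1
Block 7 (00011): 2 ones → 0
Block 8 (10000): 1 one → 0
Block 9 (00000): 0 ones → 0

001111000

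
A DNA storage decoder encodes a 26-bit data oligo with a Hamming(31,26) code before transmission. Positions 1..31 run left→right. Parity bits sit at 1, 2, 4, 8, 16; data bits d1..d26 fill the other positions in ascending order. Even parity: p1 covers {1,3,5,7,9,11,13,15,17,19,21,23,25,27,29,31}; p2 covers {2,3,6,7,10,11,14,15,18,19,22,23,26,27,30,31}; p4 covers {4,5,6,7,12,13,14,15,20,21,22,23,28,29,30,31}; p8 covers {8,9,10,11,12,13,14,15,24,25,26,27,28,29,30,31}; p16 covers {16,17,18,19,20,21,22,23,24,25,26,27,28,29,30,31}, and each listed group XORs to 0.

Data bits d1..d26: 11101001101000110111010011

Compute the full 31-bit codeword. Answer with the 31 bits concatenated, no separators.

0110110110011010000110111010011

Place data at non-parity positions: p1 p2 1 p4 1 1 0 p8 1 0 0 1 1 0 1 p16 0 0 0 1 1 0 1 1 1 0 1 0 0 1 1
p1 (pos 1,3,5,7,9,11,13,15,17,19,21,23,25,27,29,31): XOR of data positions = 1⊕1⊕0⊕1⊕0⊕1⊕1⊕0⊕0⊕1⊕1⊕1⊕1⊕0⊕1 = 0
p2 (pos 2,3,6,7,10,11,14,15,18,19,22,23,26,27,30,31): XOR of data positions = 1⊕1⊕0⊕0⊕0⊕0⊕1⊕0⊕0⊕0⊕1⊕0⊕1⊕1⊕1 = 1
p4 (pos 4,5,6,7,12,13,14,15,20,21,22,23,28,29,30,31): XOR of data positions = 1⊕1⊕0⊕1⊕1⊕0⊕1⊕1⊕1⊕0⊕1⊕0⊕0⊕1⊕1 = 0
p8 (pos 8,9,10,11,12,13,14,15,24,25,26,27,28,29,30,31): XOR of data positions = 1⊕0⊕0⊕1⊕1⊕0⊕1⊕1⊕1⊕0⊕1⊕0⊕0⊕1⊕1 = 1
p16 (pos 16,17,18,19,20,21,22,23,24,25,26,27,28,29,30,31): XOR of data positions = 0⊕0⊕0⊕1⊕1⊕0⊕1⊕1⊕1⊕0⊕1⊕0⊕0⊕1⊕1 = 0
Codeword: 0110110110011010000110111010011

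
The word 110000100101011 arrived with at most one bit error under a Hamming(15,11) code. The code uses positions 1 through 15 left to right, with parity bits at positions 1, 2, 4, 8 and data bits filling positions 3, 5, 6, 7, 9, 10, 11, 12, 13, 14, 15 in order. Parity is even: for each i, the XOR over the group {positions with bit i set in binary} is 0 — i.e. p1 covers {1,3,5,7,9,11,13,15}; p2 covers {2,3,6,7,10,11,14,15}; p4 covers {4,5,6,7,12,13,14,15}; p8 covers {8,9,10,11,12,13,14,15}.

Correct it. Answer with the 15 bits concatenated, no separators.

s1 (pos 1,3,5,7,9,11,13,15): 1⊕0⊕0⊕1⊕0⊕0⊕0⊕1 = 1
s2 (pos 2,3,6,7,10,11,14,15): 1⊕0⊕0⊕1⊕1⊕0⊕1⊕1 = 1
s4 (pos 4,5,6,7,12,13,14,15): 0⊕0⊕0⊕1⊕1⊕0⊕1⊕1 = 0
s8 (pos 8,9,10,11,12,13,14,15): 0⊕0⊕1⊕0⊕1⊕0⊕1⊕1 = 0
Syndrome s8…s1 = 0011 → error at position 3.
Flip position 3: 110000100101011 → 111000100101011

111000100101011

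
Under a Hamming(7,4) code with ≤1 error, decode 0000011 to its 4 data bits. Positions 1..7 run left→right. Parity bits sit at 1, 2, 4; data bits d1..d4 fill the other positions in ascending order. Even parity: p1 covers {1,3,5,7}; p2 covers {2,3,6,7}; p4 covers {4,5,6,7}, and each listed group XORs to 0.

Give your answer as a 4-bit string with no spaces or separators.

0011

s1 (pos 1,3,5,7): 0⊕0⊕0⊕1 = 1
s2 (pos 2,3,6,7): 0⊕0⊕1⊕1 = 0
s4 (pos 4,5,6,7): 0⊕0⊕1⊕1 = 0
Syndrome s4…s1 = 001 → error at position 1.
Flip position 1: 0000011 → 1000011
Read data bits from positions 3,5,6,7: 0011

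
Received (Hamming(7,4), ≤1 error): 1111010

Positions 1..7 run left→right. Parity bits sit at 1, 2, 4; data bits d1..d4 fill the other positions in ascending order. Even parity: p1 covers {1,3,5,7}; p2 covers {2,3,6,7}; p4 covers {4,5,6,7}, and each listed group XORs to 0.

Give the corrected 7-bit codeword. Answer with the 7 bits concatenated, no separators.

s1 (pos 1,3,5,7): 1⊕1⊕0⊕0 = 0
s2 (pos 2,3,6,7): 1⊕1⊕1⊕0 = 1
s4 (pos 4,5,6,7): 1⊕0⊕1⊕0 = 0
Syndrome s4…s1 = 010 → error at position 2.
Flip position 2: 1111010 → 1011010

1011010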